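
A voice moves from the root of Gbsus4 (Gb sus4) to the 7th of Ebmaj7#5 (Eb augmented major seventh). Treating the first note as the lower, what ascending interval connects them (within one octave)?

The root of Gbsus4 (Gb sus4) is Gb; the 7th of Ebmaj7#5 (Eb augmented major seventh) is D.
5 letter names make it a fifth; at 8 semitones (a half step wider than perfect) the quality is augmented.

augmented fifth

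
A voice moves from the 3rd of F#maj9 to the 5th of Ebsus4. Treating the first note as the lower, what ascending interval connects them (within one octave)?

diminished second

F#maj9 has A# as its 3rd, and Ebsus4 has Bb as its 5th.
A# up to Bb is 0 semitones, a whole step narrower than a major second, so the interval is diminished.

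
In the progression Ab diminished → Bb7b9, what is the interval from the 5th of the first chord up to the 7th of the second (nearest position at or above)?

The 5th of Ab diminished is Ebb; the 7th of Bb7b9 is Ab.
4 letter names make it a fourth; at 6 semitones (a half step wider than perfect) the quality is augmented.

A4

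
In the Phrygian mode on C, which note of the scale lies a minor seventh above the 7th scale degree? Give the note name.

Ab

The scale is C D♭ E♭ F G A♭ B♭.
The 7th scale degree is B♭; a minor seventh above that is A♭ — scale degree 6.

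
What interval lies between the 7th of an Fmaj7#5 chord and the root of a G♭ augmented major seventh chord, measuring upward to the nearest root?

The 7th of Fmaj7#5 is E; the root of G♭ augmented major seventh is G♭.
3 letter names make it a third; at 2 semitones (a whole step narrower than major) the quality is diminished.

diminished third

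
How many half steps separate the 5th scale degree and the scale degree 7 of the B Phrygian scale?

The scale is B C D E F♯ G A.
F♯ up to A is a minor third — 3 semitones.

3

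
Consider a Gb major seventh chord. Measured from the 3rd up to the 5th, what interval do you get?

GbM7: Gb-Bb-Db-F.
The 3rd is Bb and the 5th is Db.
From Bb to Db: 3 semitones over a third = minor.

m3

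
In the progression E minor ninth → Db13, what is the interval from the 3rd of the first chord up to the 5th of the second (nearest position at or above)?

minor second

The 3rd of E minor ninth is G; the 5th of Db13 is Ab.
G up to Ab is 1 semitone, a half step narrower than a major second, so the interval is minor.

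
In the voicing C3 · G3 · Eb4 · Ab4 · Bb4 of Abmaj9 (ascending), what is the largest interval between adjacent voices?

Adjacent intervals: C3→G3 = perfect fifth; G3→Eb4 = minor sixth; Eb4→Ab4 = perfect fourth; Ab4→Bb4 = major second.
The largest is G3 to Eb4, a minor sixth (8 semitones).

m6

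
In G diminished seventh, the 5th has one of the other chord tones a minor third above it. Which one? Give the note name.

Fb

G diminished seventh: G, B♭, D♭, F♭.
The 5th is D♭. A minor third above D♭ is F♭.
F♭ is the chord's 7th.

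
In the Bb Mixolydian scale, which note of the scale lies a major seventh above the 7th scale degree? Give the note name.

G

The scale is Bb C D Eb F G Ab.
The 7th scale degree is Ab; a major seventh above that is G — scale degree 6.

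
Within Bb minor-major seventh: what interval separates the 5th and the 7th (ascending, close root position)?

major third

BbmM7 (Bb minor-major seventh) is spelled Bb-Db-F-A.
The 5th is F and the 7th is A.
Counting 3 letters and 4 half steps from F gives a major third.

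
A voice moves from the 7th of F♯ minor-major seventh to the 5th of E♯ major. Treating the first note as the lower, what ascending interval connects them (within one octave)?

F♯ minor-major seventh has E♯ as its 7th, and E♯ major has B♯ as its 5th.
From E♯ to B♯ is 7 semitones, exactly the perfect fifth.

perfect fifth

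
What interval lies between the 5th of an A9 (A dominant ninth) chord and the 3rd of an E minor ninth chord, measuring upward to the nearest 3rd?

m3

The 5th of A9 (A dominant ninth) is E; the 3rd of E minor ninth is G.
E up to G is 3 semitones, a half step narrower than a major third, so the interval is minor.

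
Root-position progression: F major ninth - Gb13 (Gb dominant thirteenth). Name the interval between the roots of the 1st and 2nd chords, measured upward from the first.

The roots are F and Gb.
2 letter names make it a second; at 1 semitone (a half step narrower than major) the quality is minor.

minor second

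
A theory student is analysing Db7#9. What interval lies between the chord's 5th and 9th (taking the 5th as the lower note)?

augmented fifth

The chord tones of Db dominant seventh sharp nine are Db–F–Ab–Cb–E.
That puts Ab below E.
From Ab to E: 8 semitones over a fifth = augmented.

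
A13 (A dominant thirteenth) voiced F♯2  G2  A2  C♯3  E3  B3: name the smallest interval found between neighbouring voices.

Adjacent intervals: F♯2→G2 = minor second; G2→A2 = major second; A2→C♯3 = major third; C♯3→E3 = minor third; E3→B3 = perfect fifth.
The smallest is F♯2 to G2, a minor second (1 semitone).

minor second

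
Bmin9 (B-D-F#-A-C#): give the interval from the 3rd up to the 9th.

The 3rd is D and the 9th is C#.
From D to C# is 11 semitones, exactly the major seventh.

major 7th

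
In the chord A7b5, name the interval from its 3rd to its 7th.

The chord tones of A7b5 (A dominant seventh flat five) are A, C#, Eb, G.
3rd = C#; 7th = G.
5 letter names make it a fifth; at 6 semitones (a half step narrower than perfect) the quality is diminished.

diminished fifth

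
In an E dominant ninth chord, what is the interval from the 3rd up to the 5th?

minor third

E9 (E dominant ninth) is spelled E G# B D F#.
The 3rd is G# and the 5th is B.
From G# to B: 3 semitones over a third = minor.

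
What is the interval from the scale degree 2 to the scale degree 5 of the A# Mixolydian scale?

perfect fourth

The scale runs A# B# C## D# E# F## G#.
So we need the interval from B# up to E#.
From B# to E# is 5 semitones, exactly the perfect fourth.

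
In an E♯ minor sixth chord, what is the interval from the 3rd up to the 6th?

augmented fourth

E♯min6 (E♯ minor sixth): E♯, G♯, B♯, C𝄪.
That puts G♯ below C𝄪.
From G♯ to C𝄪: 6 semitones over a fourth = augmented.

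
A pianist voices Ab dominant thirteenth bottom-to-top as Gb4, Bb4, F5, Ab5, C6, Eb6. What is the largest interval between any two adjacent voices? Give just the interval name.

perfect fifth

Adjacent intervals: Gb4→Bb4 = major third; Bb4→F5 = perfect fifth; F5→Ab5 = minor third; Ab5→C6 = major third; C6→Eb6 = minor third.
The largest is Bb4 to F5, a perfect fifth (7 semitones).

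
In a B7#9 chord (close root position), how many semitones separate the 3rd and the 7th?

6

B7#9 (B dominant seventh sharp nine): B–D#–F#–A–C##.
D# to A is a diminished fifth: 6 semitones.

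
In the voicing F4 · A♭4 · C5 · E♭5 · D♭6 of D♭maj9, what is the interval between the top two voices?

Those voices are E♭5 and D♭6.
7 letter names make it a seventh; at 10 semitones (a half step narrower than major) the quality is minor.

minor seventh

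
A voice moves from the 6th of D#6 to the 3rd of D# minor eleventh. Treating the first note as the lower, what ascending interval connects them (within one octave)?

The 6th of D#6 is B#; the 3rd of D# minor eleventh is F#.
From B# to F#: 6 semitones over a fifth = diminished.

diminished fifth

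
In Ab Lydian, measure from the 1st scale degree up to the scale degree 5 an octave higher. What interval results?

The scale runs Ab Bb C D Eb F G.
That puts Ab below Eb.
Counting 12 letters and 19 half steps from Ab gives a perfect twelfth.

P12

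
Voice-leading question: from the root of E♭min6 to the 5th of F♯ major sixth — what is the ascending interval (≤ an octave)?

augmented sixth

The root of E♭min6 is E♭; the 5th of F♯ major sixth is C♯.
E♭ up to C♯ is 10 semitones, a half step wider than a major sixth, so the interval is augmented.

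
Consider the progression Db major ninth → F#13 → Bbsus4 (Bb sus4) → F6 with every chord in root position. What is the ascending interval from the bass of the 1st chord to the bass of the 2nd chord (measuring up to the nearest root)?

augmented 3rd

The roots are Db and F#.
From Db to F#: 5 semitones over a third = augmented.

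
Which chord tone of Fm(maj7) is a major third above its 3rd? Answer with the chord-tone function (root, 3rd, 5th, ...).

The chord tones of Fm(maj7) (F minor-major seventh) are F A♭ C E.
The 3rd is A♭. A major third above A♭ is C.
C is the chord's 5th.

5th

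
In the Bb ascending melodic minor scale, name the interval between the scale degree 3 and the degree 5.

The scale runs Bb C Db Eb F G A.
So we need the interval from Db up to F.
Counting 3 letters and 4 half steps from Db gives a major third.

major third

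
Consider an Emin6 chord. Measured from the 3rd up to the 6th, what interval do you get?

augmented fourth

Spelling the chord: E G B C♯.
The 3rd is G and the 6th is C♯.
G up to C♯ is 6 semitones, a half step wider than a perfect fourth, so the interval is augmented.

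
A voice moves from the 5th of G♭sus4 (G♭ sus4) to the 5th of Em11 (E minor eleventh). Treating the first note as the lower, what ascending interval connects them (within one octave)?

augmented 6th

The 5th of G♭sus4 (G♭ sus4) is D♭; the 5th of Em11 (E minor eleventh) is B.
From D♭ to B: 10 semitones over a sixth = augmented.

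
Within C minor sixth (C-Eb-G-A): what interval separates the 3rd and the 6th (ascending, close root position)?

That puts Eb below A.
From Eb to A: 6 semitones over a fourth = augmented.

augmented fourth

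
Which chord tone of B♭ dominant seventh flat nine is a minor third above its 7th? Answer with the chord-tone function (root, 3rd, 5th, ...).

Spelling the chord: B♭ D F A♭ C♭.
The 7th is A♭. A minor third above A♭ is C♭.
C♭ is the chord's 9th.

9th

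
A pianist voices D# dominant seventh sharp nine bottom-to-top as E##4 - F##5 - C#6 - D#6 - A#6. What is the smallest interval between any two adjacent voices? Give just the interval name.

Adjacent intervals: E##4→F##5 = minor ninth; F##5→C#6 = diminished fifth; C#6→D#6 = major second; D#6→A#6 = perfect fifth.
The smallest is C#6 to D#6, a major second (2 semitones).

major second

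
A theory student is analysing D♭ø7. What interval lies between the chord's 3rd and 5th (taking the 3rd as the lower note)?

Spelling the chord: D♭–F♭–A𝄫–C♭.
3rd = F♭; 5th = A𝄫.
F♭ up to A𝄫 is 3 semitones, a half step narrower than a major third, so the interval is minor.

minor 3rd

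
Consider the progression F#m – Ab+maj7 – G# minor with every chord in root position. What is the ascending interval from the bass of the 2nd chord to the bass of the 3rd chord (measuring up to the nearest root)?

The roots are Ab and G#.
Ab up to G# is 12 semitones, a half step wider than a major seventh, so the interval is augmented.

augmented seventh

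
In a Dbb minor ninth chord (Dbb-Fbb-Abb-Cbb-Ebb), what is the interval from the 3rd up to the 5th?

major third

That puts Fbb below Abb.
Fbb up to Abb spans 3 letter names and 4 semitones — a major third.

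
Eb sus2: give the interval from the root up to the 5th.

perfect fifth

Spelling the chord: Eb, F, Bb.
The root is Eb and the 5th is Bb.
Counting 5 letters and 7 half steps from Eb gives a perfect fifth.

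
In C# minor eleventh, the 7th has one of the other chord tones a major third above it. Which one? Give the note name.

D#

C#m11: C#-E-G#-B-D#-F#.
The 7th is B. A major third above B is D#.
D# is the chord's 9th.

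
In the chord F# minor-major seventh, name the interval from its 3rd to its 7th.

augmented fifth

The chord tones of F# minor-major seventh are F#, A, C#, E#.
The 3rd is A and the 7th is E#.
A up to E# is 8 semitones, a half step wider than a perfect fifth, so the interval is augmented.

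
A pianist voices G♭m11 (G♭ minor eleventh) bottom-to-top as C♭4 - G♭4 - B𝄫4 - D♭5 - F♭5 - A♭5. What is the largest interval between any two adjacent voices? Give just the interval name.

P5

Adjacent intervals: C♭4→G♭4 = perfect fifth; G♭4→B𝄫4 = minor third; B𝄫4→D♭5 = major third; D♭5→F♭5 = minor third; F♭5→A♭5 = major third.
The largest is C♭4 to G♭4, a perfect fifth (7 semitones).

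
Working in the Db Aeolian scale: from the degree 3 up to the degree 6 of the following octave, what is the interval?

perfect eleventh

Spelling the Db Aeolian scale: Db Eb Fb Gb Ab Bbb Cb.
That puts Fb below Bbb.
Fb up to Bbb spans 11 letter names and 17 semitones — a perfect eleventh.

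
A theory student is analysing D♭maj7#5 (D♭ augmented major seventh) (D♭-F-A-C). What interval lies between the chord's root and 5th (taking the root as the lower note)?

So we need the interval from D♭ up to A.
5 letter names make it a fifth; at 8 semitones (a half step wider than perfect) the quality is augmented.

augmented fifth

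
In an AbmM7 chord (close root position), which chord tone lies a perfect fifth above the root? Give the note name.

Abm(maj7) (Ab minor-major seventh) is spelled Ab Cb Eb G.
The root is Ab. A perfect fifth above Ab is Eb.
Eb is the chord's 5th.

Eb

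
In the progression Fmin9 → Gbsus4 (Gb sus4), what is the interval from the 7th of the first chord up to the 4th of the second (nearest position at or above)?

minor sixth

The 7th of Fmin9 is Eb; the 4th of Gbsus4 (Gb sus4) is Cb.
From Eb to Cb: 8 semitones over a sixth = minor.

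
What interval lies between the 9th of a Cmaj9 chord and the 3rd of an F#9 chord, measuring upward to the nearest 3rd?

Cmaj9 has D as its 9th, and F#9 has A# as its 3rd.
5 letter names make it a fifth; at 8 semitones (a half step wider than perfect) the quality is augmented.

A5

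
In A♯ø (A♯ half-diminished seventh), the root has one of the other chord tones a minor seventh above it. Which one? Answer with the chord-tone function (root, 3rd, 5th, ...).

A♯ half-diminished seventh: A♯–C♯–E–G♯.
The root is A♯. A minor seventh above A♯ is G♯.
G♯ is the chord's 7th.

7th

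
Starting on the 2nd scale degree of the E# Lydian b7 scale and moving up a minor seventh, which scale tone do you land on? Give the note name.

The scale is E# F## G## A## B# C## D#.
The 2nd scale degree is F##; a minor seventh above that is E# — scale degree 1.

E#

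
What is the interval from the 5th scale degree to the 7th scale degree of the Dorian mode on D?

D dorian: D E F G A B C.
That puts A below C.
A up to C is 3 semitones, a half step narrower than a major third, so the interval is minor.

minor third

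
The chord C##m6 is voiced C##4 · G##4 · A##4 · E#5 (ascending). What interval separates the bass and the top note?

minor tenth

The outer voices are C##4 and E#5.
C## up to E# is 15 semitones, a half step narrower than a major tenth, so the interval is minor.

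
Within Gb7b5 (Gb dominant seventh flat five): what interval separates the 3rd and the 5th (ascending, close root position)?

Spelling the chord: Gb, Bb, Dbb, Fb.
The 3rd is Bb and the 5th is Dbb.
From Bb to Dbb: 2 semitones over a third = diminished.

d3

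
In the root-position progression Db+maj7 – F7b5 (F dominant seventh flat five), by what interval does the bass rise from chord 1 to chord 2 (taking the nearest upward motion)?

The roots are Db and F.
From Db to F is 4 semitones, exactly the major third.

major third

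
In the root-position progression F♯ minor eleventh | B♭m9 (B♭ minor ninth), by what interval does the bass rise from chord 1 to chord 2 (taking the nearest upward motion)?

The roots are F♯ and B♭.
From F♯ to B♭: 4 semitones over a fourth = diminished.

diminished fourth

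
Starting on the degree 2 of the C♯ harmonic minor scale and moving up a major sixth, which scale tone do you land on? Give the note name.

B#

The scale is C♯ D♯ E F♯ G♯ A B♯.
The degree 2 is D♯; a major sixth above that is B♯ — scale degree 7.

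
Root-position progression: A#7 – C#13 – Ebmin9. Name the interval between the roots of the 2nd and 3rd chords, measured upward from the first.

The roots are C# and Eb.
C# up to Eb is 2 semitones, a whole step narrower than a major third, so the interval is diminished.

diminished third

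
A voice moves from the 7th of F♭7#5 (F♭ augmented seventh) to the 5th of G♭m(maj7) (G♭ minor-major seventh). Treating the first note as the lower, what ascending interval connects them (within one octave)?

major seventh

F♭7#5 (F♭ augmented seventh) has E𝄫 as its 7th, and G♭m(maj7) (G♭ minor-major seventh) has D♭ as its 5th.
From E𝄫 to D♭ is 11 semitones, exactly the major seventh.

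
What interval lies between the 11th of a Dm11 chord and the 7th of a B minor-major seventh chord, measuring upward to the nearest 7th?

A2

Dm11 has G as its 11th, and B minor-major seventh has A# as its 7th.
From G to A#: 3 semitones over a second = augmented.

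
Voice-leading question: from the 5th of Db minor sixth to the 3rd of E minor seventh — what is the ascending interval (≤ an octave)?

major seventh

The 5th of Db minor sixth is Ab; the 3rd of E minor seventh is G.
Ab up to G spans 7 letter names and 11 semitones — a major seventh.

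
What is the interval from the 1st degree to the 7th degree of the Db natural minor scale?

Spelling the Db natural minor scale: Db Eb Fb Gb Ab Bbb Cb.
So we need the interval from Db up to Cb.
Db up to Cb is 10 semitones, a half step narrower than a major seventh, so the interval is minor.

m7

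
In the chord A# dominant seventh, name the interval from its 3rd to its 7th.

d5

A# dominant seventh: A#-C##-E#-G#.
The 3rd is C## and the 7th is G#.
C## up to G# is 6 semitones, a half step narrower than a perfect fifth, so the interval is diminished.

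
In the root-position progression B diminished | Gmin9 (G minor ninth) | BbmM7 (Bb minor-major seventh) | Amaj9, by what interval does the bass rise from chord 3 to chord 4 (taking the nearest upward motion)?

major 7th

The roots are Bb and A.
From Bb to A is 11 semitones, exactly the major seventh.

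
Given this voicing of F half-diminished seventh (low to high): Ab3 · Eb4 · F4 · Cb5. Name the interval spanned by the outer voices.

minor tenth

The outer voices are Ab3 and Cb5.
Ab up to Cb is 15 semitones, a half step narrower than a major tenth, so the interval is minor.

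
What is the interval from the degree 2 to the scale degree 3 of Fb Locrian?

major second

Fb locrian: Fb Gbb Abb Bbb Cbb Dbb Ebb.
The degree 2 is Gbb and the degree 3 is Abb.
Gbb up to Abb spans 2 letter names and 2 semitones — a major second.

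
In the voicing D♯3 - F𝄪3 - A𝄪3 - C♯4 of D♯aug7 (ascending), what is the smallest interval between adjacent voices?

Adjacent intervals: D♯3→F𝄪3 = major third; F𝄪3→A𝄪3 = major third; A𝄪3→C♯4 = diminished third.
The smallest is A𝄪3 to C♯4, a diminished third (2 semitones).

diminished third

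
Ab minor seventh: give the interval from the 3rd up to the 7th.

perfect 5th

Abm7 (Ab minor seventh) is spelled Ab Cb Eb Gb.
So we need the interval from Cb up to Gb.
From Cb to Gb is 7 semitones, exactly the perfect fifth.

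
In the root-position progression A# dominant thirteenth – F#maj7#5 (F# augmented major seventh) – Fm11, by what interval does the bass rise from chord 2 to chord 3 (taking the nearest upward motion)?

diminished octave

The roots are F# and F.
8 letter names make it an octave; at 11 semitones (a half step narrower than perfect) the quality is diminished.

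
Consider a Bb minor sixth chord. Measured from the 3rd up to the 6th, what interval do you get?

Bbmin6: Bb, Db, F, G.
So we need the interval from Db up to G.
4 letter names make it a fourth; at 6 semitones (a half step wider than perfect) the quality is augmented.

augmented fourth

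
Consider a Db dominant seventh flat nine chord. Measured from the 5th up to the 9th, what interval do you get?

Spelling the chord: Db F Ab Cb Ebb.
The 5th is Ab and the 9th is Ebb.
From Ab to Ebb: 6 semitones over a fifth = diminished.

diminished fifth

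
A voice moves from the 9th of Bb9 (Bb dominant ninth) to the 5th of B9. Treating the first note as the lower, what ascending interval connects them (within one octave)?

Bb9 (Bb dominant ninth) has C as its 9th, and B9 has F# as its 5th.
4 letter names make it a fourth; at 6 semitones (a half step wider than perfect) the quality is augmented.

augmented fourth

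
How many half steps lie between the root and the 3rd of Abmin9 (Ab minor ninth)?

Spelling the chord: Ab–Cb–Eb–Gb–Bb.
Ab to Cb is a minor third: 3 semitones.

3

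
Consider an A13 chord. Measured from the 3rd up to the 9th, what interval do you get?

A dominant thirteenth is spelled A, C#, E, G, B, F#.
3rd = C#; 9th = B.
C# up to B is 10 semitones, a half step narrower than a major seventh, so the interval is minor.

m7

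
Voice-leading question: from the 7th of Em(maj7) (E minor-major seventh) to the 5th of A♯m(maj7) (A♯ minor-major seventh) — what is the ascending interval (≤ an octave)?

major second

Em(maj7) (E minor-major seventh) has D♯ as its 7th, and A♯m(maj7) (A♯ minor-major seventh) has E♯ as its 5th.
Counting 2 letters and 2 half steps from D♯ gives a major second.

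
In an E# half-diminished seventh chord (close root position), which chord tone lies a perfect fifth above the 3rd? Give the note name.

D#

E#m7b5: E# G# B D#.
The 3rd is G#. A perfect fifth above G# is D#.
D# is the chord's 7th.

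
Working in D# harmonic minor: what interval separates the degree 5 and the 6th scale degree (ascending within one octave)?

minor second

D# harmonic minor: D# E# F# G# A# B C##.
That puts A# below B.
From A# to B: 1 semitone over a second = minor.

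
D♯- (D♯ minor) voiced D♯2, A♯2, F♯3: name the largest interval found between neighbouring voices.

Adjacent intervals: D♯2→A♯2 = perfect fifth; A♯2→F♯3 = minor sixth.
The largest is A♯2 to F♯3, a minor sixth (8 semitones).

minor 6th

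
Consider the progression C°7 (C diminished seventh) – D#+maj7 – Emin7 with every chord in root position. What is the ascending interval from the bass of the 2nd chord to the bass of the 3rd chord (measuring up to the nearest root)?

The roots are D# and E.
D# up to E is 1 semitone, a half step narrower than a major second, so the interval is minor.

m2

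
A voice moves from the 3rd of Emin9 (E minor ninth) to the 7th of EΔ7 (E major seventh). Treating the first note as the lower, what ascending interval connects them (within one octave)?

augmented fifth

The 3rd of Emin9 (E minor ninth) is G; the 7th of EΔ7 (E major seventh) is D#.
5 letter names make it a fifth; at 8 semitones (a half step wider than perfect) the quality is augmented.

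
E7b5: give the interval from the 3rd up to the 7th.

E7b5: E–G♯–B♭–D.
That puts G♯ below D.
G♯ up to D is 6 semitones, a half step narrower than a perfect fifth, so the interval is diminished.
That tritone between 3rd and 7th is what gives the dominant seventh its pull toward resolution.

diminished 5th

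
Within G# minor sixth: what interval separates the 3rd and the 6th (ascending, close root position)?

G#min6 is spelled G#–B–D#–E#.
That puts B below E#.
4 letter names make it a fourth; at 6 semitones (a half step wider than perfect) the quality is augmented.

augmented fourth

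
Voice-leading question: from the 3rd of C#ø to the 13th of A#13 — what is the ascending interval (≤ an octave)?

augmented second

C#ø has E as its 3rd, and A#13 has F## as its 13th.
From E to F##: 3 semitones over a second = augmented.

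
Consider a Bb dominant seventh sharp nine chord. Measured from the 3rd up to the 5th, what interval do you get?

minor third

Bb7#9 (Bb dominant seventh sharp nine): Bb D F Ab C#.
So we need the interval from D up to F.
From D to F: 3 semitones over a third = minor.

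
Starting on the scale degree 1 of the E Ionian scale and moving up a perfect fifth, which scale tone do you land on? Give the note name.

The scale is E F# G# A B C# D#.
The scale degree 1 is E; a perfect fifth above that is B — scale degree 5.

B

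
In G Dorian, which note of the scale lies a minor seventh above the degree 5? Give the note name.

The scale is G A Bb C D E F.
The degree 5 is D; a minor seventh above that is C — scale degree 4.

C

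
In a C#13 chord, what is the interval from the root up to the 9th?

M9

The chord tones of C# dominant thirteenth are C# E# G# B D# A#.
The root is C# and the 9th is D#.
Counting 9 letters and 14 half steps from C# gives a major ninth.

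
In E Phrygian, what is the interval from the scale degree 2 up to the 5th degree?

E phrygian: E F G A B C D.
Scale degree 2 = F; degree 5 = B.
4 letter names make it a fourth; at 6 semitones (a half step wider than perfect) the quality is augmented.

augmented fourth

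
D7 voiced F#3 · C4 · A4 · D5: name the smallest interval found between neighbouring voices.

Adjacent intervals: F#3→C4 = diminished fifth; C4→A4 = major sixth; A4→D5 = perfect fourth.
The smallest is A4 to D5, a perfect fourth (5 semitones).

perfect 4th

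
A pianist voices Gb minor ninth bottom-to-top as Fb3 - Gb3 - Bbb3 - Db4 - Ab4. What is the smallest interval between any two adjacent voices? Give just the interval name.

M2

Adjacent intervals: Fb3→Gb3 = major second; Gb3→Bbb3 = minor third; Bbb3→Db4 = major third; Db4→Ab4 = perfect fifth.
The smallest is Fb3 to Gb3, a major second (2 semitones).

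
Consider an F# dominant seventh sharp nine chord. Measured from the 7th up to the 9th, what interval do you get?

augmented third

The chord tones of F# dominant seventh sharp nine are F#-A#-C#-E-G##.
7th = E; 9th = G##.
E up to G## is 5 semitones, a half step wider than a major third, so the interval is augmented.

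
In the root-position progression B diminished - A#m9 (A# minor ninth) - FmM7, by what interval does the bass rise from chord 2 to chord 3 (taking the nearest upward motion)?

The roots are A# and F.
6 letter names make it a sixth; at 7 semitones (a whole step narrower than major) the quality is diminished.

diminished sixth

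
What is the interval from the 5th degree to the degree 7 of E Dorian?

Spelling E Dorian: E F# G A B C# D.
The 5th degree is B and the degree 7 is D.
B up to D is 3 semitones, a half step narrower than a major third, so the interval is minor.

minor 3rd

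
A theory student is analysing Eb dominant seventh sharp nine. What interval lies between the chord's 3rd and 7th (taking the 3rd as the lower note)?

The chord tones of Eb7#9 are Eb G Bb Db F#.
3rd = G; 7th = Db.
G up to Db is 6 semitones, a half step narrower than a perfect fifth, so the interval is diminished.
That tritone between 3rd and 7th is what gives the dominant seventh its pull toward resolution.

diminished fifth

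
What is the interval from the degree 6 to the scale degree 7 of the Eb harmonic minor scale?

The scale runs Eb F Gb Ab Bb Cb D.
That puts Cb below D.
From Cb to D: 3 semitones over a second = augmented.

augmented 2nd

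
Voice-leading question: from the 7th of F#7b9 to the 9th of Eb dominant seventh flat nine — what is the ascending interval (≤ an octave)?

F#7b9 has E as its 7th, and Eb dominant seventh flat nine has Fb as its 9th.
2 letter names make it a second; at 0 semitones (a whole step narrower than major) the quality is diminished.

diminished 2nd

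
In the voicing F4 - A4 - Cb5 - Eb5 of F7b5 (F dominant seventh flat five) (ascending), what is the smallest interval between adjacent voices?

diminished 3rd

Adjacent intervals: F4→A4 = major third; A4→Cb5 = diminished third; Cb5→Eb5 = major third.
The smallest is A4 to Cb5, a diminished third (2 semitones).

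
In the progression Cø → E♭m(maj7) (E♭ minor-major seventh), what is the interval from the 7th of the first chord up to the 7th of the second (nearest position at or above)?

major third

The 7th of Cø is B♭; the 7th of E♭m(maj7) (E♭ minor-major seventh) is D.
Counting 3 letters and 4 half steps from B♭ gives a major third.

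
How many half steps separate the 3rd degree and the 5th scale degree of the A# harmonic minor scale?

The scale is A# B# C# D# E# F# G##.
C# up to E# is a major third — 4 semitones.

4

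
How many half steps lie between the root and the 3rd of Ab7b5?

4

Ab7b5: Ab–C–Ebb–Gb.
Ab to C is a major third: 4 semitones.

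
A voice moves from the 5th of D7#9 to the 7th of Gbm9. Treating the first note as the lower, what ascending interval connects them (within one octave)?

d6

D7#9 has A as its 5th, and Gbm9 has Fb as its 7th.
From A to Fb: 7 semitones over a sixth = diminished.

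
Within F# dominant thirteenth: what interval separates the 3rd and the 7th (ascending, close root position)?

Spelling the chord: F#-A#-C#-E-G#-D#.
3rd = A#; 7th = E.
A# up to E is 6 semitones, a half step narrower than a perfect fifth, so the interval is diminished.
That tritone between 3rd and 7th is what gives the dominant seventh its pull toward resolution.

diminished fifth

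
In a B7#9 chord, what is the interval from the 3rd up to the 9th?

major seventh

Spelling the chord: B D♯ F♯ A C𝄪.
The 3rd is D♯ and the 9th is C𝄪.
D♯ up to C𝄪 spans 7 letter names and 11 semitones — a major seventh.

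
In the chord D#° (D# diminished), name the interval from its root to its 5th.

d5

D# diminished is spelled D#–F#–A.
So we need the interval from D# up to A.
D# up to A is 6 semitones, a half step narrower than a perfect fifth, so the interval is diminished.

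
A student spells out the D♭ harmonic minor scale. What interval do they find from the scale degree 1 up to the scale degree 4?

perfect 4th

The scale runs D♭ E♭ F♭ G♭ A♭ B𝄫 C.
Scale degree 1 = D♭; 4th scale degree = G♭.
Counting 4 letters and 5 half steps from D♭ gives a perfect fourth.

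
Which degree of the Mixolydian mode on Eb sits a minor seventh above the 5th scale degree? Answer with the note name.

Ab

The scale is Eb F G Ab Bb C Db.
The 5th scale degree is Bb; a minor seventh above that is Ab — scale degree 4.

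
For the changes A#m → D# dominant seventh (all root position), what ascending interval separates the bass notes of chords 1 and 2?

perfect fourth

The roots are A# and D#.
Counting 4 letters and 5 half steps from A# gives a perfect fourth.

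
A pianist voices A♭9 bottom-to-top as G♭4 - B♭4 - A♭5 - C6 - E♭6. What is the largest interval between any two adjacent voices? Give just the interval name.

minor seventh

Adjacent intervals: G♭4→B♭4 = major third; B♭4→A♭5 = minor seventh; A♭5→C6 = major third; C6→E♭6 = minor third.
The largest is B♭4 to A♭5, a minor seventh (10 semitones).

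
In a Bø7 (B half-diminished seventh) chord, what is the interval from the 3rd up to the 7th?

perfect fifth

Bø7: B–D–F–A.
3rd = D; 7th = A.
From D to A is 7 semitones, exactly the perfect fifth.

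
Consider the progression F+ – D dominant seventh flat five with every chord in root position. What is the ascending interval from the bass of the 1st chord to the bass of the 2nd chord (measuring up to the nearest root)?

The roots are F and D.
F up to D spans 6 letter names and 9 semitones — a major sixth.

major 6th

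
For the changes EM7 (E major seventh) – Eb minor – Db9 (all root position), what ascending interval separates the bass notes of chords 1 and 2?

The roots are E and Eb.
E up to Eb is 11 semitones, a half step narrower than a perfect octave, so the interval is diminished.

d8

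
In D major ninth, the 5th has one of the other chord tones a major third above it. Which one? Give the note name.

D major ninth is spelled D F♯ A C♯ E.
The 5th is A. A major third above A is C♯.
C♯ is the chord's 7th.

C#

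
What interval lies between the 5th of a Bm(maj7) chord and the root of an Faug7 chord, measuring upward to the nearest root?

The 5th of Bm(maj7) is F#; the root of Faug7 is F.
From F# to F: 11 semitones over an octave = diminished.

diminished octave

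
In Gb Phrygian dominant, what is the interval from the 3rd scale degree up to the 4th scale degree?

Gb phrygian dominant: Gb Abb Bb Cb Db Ebb Fb.
The 3rd scale degree is Bb and the 4th degree is Cb.
Bb up to Cb is 1 semitone, a half step narrower than a major second, so the interval is minor.

minor 2nd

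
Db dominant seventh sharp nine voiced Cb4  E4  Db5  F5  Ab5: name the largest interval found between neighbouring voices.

Adjacent intervals: Cb4→E4 = augmented third; E4→Db5 = diminished seventh; Db5→F5 = major third; F5→Ab5 = minor third.
The largest is E4 to Db5, a diminished seventh (9 semitones).

diminished seventh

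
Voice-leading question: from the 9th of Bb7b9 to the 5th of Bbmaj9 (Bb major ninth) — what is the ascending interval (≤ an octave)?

augmented 4th

The 9th of Bb7b9 is Cb; the 5th of Bbmaj9 (Bb major ninth) is F.
4 letter names make it a fourth; at 6 semitones (a half step wider than perfect) the quality is augmented.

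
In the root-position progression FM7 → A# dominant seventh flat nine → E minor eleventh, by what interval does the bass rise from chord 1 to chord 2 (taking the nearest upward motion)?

A3

The roots are F and A#.
F up to A# is 5 semitones, a half step wider than a major third, so the interval is augmented.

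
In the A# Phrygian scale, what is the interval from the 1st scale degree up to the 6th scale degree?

Spelling the A# Phrygian scale: A# B C# D# E# F# G#.
1st scale degree = A#; 6th degree = F#.
From A# to F#: 8 semitones over a sixth = minor.

minor sixth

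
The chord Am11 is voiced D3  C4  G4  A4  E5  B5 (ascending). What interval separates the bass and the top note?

major 20th

The outer voices are D3 and B5.
Counting 20 letters and 33 half steps from D gives a major 20th.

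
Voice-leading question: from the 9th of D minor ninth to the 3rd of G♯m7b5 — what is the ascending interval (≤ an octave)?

perfect fifth

The 9th of D minor ninth is E; the 3rd of G♯m7b5 is B.
Counting 5 letters and 7 half steps from E gives a perfect fifth.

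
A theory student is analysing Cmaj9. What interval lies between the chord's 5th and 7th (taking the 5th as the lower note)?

Cmaj9 (C major ninth) is spelled C E G B D.
That puts G below B.
Counting 3 letters and 4 half steps from G gives a major third.

M3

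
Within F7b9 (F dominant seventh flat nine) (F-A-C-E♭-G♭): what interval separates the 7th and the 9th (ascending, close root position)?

minor third

So we need the interval from E♭ up to G♭.
E♭ up to G♭ is 3 semitones, a half step narrower than a major third, so the interval is minor.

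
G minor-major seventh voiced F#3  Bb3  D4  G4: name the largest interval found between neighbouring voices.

Adjacent intervals: F#3→Bb3 = diminished fourth; Bb3→D4 = major third; D4→G4 = perfect fourth.
The largest is D4 to G4, a perfect fourth (5 semitones).

perfect 4th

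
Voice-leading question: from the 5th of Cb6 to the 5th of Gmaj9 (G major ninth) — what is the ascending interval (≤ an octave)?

augmented 5th

Cb6 has Gb as its 5th, and Gmaj9 (G major ninth) has D as its 5th.
5 letter names make it a fifth; at 8 semitones (a half step wider than perfect) the quality is augmented.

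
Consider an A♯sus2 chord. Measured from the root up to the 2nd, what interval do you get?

A♯ sus2: A♯ B♯ E♯.
Root = A♯; 2nd = B♯.
Counting 2 letters and 2 half steps from A♯ gives a major second.

major second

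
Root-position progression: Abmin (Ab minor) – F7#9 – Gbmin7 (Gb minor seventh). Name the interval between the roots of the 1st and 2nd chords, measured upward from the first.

The roots are Ab and F.
Counting 6 letters and 9 half steps from Ab gives a major sixth.

M6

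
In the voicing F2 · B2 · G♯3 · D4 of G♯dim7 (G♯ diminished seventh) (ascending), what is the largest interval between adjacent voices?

Adjacent intervals: F2→B2 = augmented fourth; B2→G♯3 = major sixth; G♯3→D4 = diminished fifth.
The largest is B2 to G♯3, a major sixth (9 semitones).

M6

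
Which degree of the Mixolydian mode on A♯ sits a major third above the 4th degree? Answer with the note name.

The scale is A♯ B♯ C𝄪 D♯ E♯ F𝄪 G♯.
The 4th degree is D♯; a major third above that is F𝄪 — scale degree 6.

F##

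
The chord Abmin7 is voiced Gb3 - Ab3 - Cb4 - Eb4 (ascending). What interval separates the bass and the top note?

major 6th

The outer voices are Gb3 and Eb4.
Gb up to Eb spans 6 letter names and 9 semitones — a major sixth.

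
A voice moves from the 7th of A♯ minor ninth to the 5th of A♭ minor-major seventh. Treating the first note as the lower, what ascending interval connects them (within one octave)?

diminished sixth

The 7th of A♯ minor ninth is G♯; the 5th of A♭ minor-major seventh is E♭.
From G♯ to E♭: 7 semitones over a sixth = diminished.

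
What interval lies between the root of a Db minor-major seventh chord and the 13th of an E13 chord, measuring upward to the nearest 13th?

The root of Db minor-major seventh is Db; the 13th of E13 is C#.
7 letter names make it a seventh; at 12 semitones (a half step wider than major) the quality is augmented.

A7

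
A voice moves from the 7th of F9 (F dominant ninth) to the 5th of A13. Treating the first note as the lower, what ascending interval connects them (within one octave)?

augmented unison

The 7th of F9 (F dominant ninth) is E♭; the 5th of A13 is E.
From E♭ to E: 1 semitone over a unison = augmented.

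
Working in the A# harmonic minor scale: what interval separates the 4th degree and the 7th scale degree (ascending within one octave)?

The scale runs A# B# C# D# E# F# G##.
The 4th degree is D# and the 7th scale degree is G##.
D# up to G## is 6 semitones, a half step wider than a perfect fourth, so the interval is augmented.

augmented fourth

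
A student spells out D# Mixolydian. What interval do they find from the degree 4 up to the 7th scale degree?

P4

The scale runs D# E# F## G# A# B# C#.
So we need the interval from G# up to C#.
G# up to C# spans 4 letter names and 5 semitones — a perfect fourth.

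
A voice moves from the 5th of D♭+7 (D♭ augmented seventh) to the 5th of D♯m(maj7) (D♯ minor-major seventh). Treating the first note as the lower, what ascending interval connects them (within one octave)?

D♭+7 (D♭ augmented seventh) has A as its 5th, and D♯m(maj7) (D♯ minor-major seventh) has A♯ as its 5th.
A up to A♯ is 1 semitone, a half step wider than a perfect unison, so the interval is augmented.

augmented unison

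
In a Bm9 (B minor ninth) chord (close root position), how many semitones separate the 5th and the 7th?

3

The chord tones of B minor ninth are B, D, F♯, A, C♯.
F♯ to A is a minor third: 3 semitones.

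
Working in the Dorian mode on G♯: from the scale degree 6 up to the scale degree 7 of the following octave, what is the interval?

The scale runs G♯ A♯ B C♯ D♯ E♯ F♯.
Scale degree 6 = E♯; 7th degree (up an octave) = F♯.
From E♯ to F♯: 13 semitones over a ninth = minor.

m9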